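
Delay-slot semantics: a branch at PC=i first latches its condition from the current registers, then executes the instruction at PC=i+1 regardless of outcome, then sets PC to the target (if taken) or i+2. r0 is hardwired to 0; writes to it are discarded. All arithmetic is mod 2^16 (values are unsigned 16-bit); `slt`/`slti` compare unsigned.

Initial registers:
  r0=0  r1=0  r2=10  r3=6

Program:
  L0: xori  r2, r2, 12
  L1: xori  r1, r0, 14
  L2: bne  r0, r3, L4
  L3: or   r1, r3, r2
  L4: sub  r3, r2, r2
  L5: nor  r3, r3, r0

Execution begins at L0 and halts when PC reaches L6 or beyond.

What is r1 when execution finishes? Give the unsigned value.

PC=0  xori  r2, r2, 12       | r0=0 r1=0 r2=6 r3=6
PC=1  xori  r1, r0, 14       | r0=0 r1=14 r2=6 r3=6
PC=2  bne  r0, r3, L4        | r0=0 r1=14 r2=6 r3=6  [TAKEN]
PC=3  or   r1, r3, r2        | r0=0 r1=6 r2=6 r3=6
PC=4  sub  r3, r2, r2        | r0=0 r1=6 r2=6 r3=0
PC=5  nor  r3, r3, r0        | r0=0 r1=6 r2=6 r3=65535

6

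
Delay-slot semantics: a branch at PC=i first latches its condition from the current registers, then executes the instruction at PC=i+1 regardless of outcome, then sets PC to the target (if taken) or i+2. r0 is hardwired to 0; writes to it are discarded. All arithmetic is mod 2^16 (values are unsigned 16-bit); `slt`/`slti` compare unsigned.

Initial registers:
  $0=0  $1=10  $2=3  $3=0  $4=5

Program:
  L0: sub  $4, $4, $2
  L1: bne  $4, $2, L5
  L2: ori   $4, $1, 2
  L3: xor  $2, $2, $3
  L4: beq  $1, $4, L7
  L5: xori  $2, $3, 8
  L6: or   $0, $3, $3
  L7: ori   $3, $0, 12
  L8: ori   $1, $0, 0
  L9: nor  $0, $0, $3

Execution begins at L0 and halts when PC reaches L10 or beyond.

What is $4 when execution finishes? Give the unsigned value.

#0 sub  $4, $4, $2 ; 0/10/3/0/2
#1 bne  $4, $2, L5 ; 0/10/3/0/2 ; →target
#2 ori   $4, $1, 2 ; 0/10/3/0/10
#5 xori  $2, $3, 8 ; 0/10/8/0/10
#6 or   $0, $3, $3 ; 0/10/8/0/10
#7 ori   $3, $0, 12 ; 0/10/8/12/10
#8 ori   $1, $0, 0 ; 0/0/8/12/10
#9 nor  $0, $0, $3 ; 0/0/8/12/10

10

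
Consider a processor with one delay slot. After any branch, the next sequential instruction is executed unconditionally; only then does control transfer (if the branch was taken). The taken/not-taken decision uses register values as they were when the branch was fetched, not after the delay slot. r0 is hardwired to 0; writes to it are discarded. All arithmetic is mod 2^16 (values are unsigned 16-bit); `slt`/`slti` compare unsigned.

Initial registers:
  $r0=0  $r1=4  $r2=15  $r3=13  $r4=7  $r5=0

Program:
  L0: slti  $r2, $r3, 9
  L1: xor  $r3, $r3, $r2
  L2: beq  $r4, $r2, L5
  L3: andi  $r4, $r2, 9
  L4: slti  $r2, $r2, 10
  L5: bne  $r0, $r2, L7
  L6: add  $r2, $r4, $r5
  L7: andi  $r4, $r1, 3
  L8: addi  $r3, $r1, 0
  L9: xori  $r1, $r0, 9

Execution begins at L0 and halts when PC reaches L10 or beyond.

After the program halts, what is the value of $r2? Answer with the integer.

0

[0] slti  $r2, $r3, 9  →  {$r0:0, $r1:4, $r2:0, $r3:13, $r4:7, $r5:0}
[1] xor  $r3, $r3, $r2  →  {$r0:0, $r1:4, $r2:0, $r3:13, $r4:7, $r5:0}
[2] beq  $r4, $r2, L5  →  {$r0:0, $r1:4, $r2:0, $r3:13, $r4:7, $r5:0}  ⟨branch fallthrough⟩
[3] andi  $r4, $r2, 9  →  {$r0:0, $r1:4, $r2:0, $r3:13, $r4:0, $r5:0}
[4] slti  $r2, $r2, 10  →  {$r0:0, $r1:4, $r2:1, $r3:13, $r4:0, $r5:0}
[5] bne  $r0, $r2, L7  →  {$r0:0, $r1:4, $r2:1, $r3:13, $r4:0, $r5:0}  ⟨branch taken⟩
[6] add  $r2, $r4, $r5  →  {$r0:0, $r1:4, $r2:0, $r3:13, $r4:0, $r5:0}
[7] andi  $r4, $r1, 3  →  {$r0:0, $r1:4, $r2:0, $r3:13, $r4:0, $r5:0}
[8] addi  $r3, $r1, 0  →  {$r0:0, $r1:4, $r2:0, $r3:4, $r4:0, $r5:0}
[9] xori  $r1, $r0, 9  →  {$r0:0, $r1:9, $r2:0, $r3:4, $r4:0, $r5:0}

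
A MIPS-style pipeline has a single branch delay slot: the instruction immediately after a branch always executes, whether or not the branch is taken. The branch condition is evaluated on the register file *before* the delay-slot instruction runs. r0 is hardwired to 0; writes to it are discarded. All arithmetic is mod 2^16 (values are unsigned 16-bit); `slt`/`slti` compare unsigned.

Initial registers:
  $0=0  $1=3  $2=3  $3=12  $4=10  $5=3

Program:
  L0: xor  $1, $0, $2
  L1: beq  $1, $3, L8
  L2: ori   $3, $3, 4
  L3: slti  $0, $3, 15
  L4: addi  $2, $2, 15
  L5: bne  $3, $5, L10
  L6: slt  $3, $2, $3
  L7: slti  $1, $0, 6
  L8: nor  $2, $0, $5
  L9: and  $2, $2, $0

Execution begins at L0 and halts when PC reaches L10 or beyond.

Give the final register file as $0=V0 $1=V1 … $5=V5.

$0=0 $1=3 $2=18 $3=0 $4=10 $5=3

  step pc=0: xor  $1, $0, $2  regs=(0,3,3,12,10,3)
  step pc=1: beq  $1, $3, L8  cond=F  regs=(0,3,3,12,10,3)
  step pc=2: ori   $3, $3, 4  regs=(0,3,3,12,10,3)
  step pc=3: slti  $0, $3, 15  regs=(0,3,3,12,10,3)
  step pc=4: addi  $2, $2, 15  regs=(0,3,18,12,10,3)
  step pc=5: bne  $3, $5, L10  cond=T  regs=(0,3,18,12,10,3)
  step pc=6: slt  $3, $2, $3  regs=(0,3,18,0,10,3)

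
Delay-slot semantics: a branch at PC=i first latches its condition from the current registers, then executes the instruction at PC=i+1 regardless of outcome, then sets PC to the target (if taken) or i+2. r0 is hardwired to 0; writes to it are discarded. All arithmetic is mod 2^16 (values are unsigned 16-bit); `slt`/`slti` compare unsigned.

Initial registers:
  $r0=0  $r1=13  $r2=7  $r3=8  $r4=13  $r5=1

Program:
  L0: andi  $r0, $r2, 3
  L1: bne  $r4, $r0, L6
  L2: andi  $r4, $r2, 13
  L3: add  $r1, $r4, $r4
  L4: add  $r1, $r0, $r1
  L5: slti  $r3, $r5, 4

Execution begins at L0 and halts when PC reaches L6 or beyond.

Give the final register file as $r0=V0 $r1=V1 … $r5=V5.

PC=0  andi  $r0, $r2, 3      | $r0=0 $r1=13 $r2=7 $r3=8 $r4=13 $r5=1
PC=1  bne  $r4, $r0, L6      | $r0=0 $r1=13 $r2=7 $r3=8 $r4=13 $r5=1  [TAKEN]
PC=2  andi  $r4, $r2, 13     | $r0=0 $r1=13 $r2=7 $r3=8 $r4=5 $r5=1

$r0=0 $r1=13 $r2=7 $r3=8 $r4=5 $r5=1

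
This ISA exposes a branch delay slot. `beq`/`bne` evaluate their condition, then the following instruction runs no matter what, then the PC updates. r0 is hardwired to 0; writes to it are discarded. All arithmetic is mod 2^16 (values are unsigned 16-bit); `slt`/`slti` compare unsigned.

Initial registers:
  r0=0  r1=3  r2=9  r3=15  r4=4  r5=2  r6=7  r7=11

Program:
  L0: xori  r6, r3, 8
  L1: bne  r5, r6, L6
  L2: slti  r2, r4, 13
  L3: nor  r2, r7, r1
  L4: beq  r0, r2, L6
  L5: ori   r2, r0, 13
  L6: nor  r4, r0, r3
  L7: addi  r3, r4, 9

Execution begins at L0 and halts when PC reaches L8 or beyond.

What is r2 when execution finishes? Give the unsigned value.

  step pc=0: xori  r6, r3, 8  regs=(0,3,9,15,4,2,7,11)
  step pc=1: bne  r5, r6, L6  cond=T  regs=(0,3,9,15,4,2,7,11)
  step pc=2: slti  r2, r4, 13  regs=(0,3,1,15,4,2,7,11)
  step pc=6: nor  r4, r0, r3  regs=(0,3,1,15,65520,2,7,11)
  step pc=7: addi  r3, r4, 9  regs=(0,3,1,65529,65520,2,7,11)

1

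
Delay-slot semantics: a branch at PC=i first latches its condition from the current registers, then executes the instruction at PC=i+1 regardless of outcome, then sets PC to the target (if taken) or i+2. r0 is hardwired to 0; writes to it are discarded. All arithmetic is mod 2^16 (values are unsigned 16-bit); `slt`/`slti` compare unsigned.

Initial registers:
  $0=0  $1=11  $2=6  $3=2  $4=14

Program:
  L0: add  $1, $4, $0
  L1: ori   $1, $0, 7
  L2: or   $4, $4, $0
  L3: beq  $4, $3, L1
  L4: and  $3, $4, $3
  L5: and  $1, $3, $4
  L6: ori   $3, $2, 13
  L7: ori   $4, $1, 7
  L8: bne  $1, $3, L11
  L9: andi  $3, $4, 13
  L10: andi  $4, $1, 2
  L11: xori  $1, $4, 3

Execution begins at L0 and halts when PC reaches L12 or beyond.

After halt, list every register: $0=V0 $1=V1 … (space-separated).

[0] add  $1, $4, $0  →  {$0:0, $1:14, $2:6, $3:2, $4:14}
[1] ori   $1, $0, 7  →  {$0:0, $1:7, $2:6, $3:2, $4:14}
[2] or   $4, $4, $0  →  {$0:0, $1:7, $2:6, $3:2, $4:14}
[3] beq  $4, $3, L1  →  {$0:0, $1:7, $2:6, $3:2, $4:14}  ⟨branch fallthrough⟩
[4] and  $3, $4, $3  →  {$0:0, $1:7, $2:6, $3:2, $4:14}
[5] and  $1, $3, $4  →  {$0:0, $1:2, $2:6, $3:2, $4:14}
[6] ori   $3, $2, 13  →  {$0:0, $1:2, $2:6, $3:15, $4:14}
[7] ori   $4, $1, 7  →  {$0:0, $1:2, $2:6, $3:15, $4:7}
[8] bne  $1, $3, L11  →  {$0:0, $1:2, $2:6, $3:15, $4:7}  ⟨branch taken⟩
[9] andi  $3, $4, 13  →  {$0:0, $1:2, $2:6, $3:5, $4:7}
[11] xori  $1, $4, 3  →  {$0:0, $1:4, $2:6, $3:5, $4:7}

$0=0 $1=4 $2=6 $3=5 $4=7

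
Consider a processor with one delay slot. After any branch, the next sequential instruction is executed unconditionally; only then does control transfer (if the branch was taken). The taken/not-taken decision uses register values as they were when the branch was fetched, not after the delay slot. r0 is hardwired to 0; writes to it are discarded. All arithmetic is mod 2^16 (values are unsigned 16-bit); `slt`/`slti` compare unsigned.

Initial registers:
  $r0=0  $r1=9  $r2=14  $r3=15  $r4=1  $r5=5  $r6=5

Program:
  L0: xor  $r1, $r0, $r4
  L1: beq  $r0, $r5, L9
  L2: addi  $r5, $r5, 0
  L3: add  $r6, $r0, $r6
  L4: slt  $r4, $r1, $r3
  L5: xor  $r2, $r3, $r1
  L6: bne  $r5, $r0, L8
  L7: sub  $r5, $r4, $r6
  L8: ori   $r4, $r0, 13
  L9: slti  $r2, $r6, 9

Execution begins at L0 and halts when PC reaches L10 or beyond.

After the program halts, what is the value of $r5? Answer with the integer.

[0] xor  $r1, $r0, $r4  →  {$r0:0, $r1:1, $r2:14, $r3:15, $r4:1, $r5:5, $r6:5}
[1] beq  $r0, $r5, L9  →  {$r0:0, $r1:1, $r2:14, $r3:15, $r4:1, $r5:5, $r6:5}  ⟨branch fallthrough⟩
[2] addi  $r5, $r5, 0  →  {$r0:0, $r1:1, $r2:14, $r3:15, $r4:1, $r5:5, $r6:5}
[3] add  $r6, $r0, $r6  →  {$r0:0, $r1:1, $r2:14, $r3:15, $r4:1, $r5:5, $r6:5}
[4] slt  $r4, $r1, $r3  →  {$r0:0, $r1:1, $r2:14, $r3:15, $r4:1, $r5:5, $r6:5}
[5] xor  $r2, $r3, $r1  →  {$r0:0, $r1:1, $r2:14, $r3:15, $r4:1, $r5:5, $r6:5}
[6] bne  $r5, $r0, L8  →  {$r0:0, $r1:1, $r2:14, $r3:15, $r4:1, $r5:5, $r6:5}  ⟨branch taken⟩
[7] sub  $r5, $r4, $r6  →  {$r0:0, $r1:1, $r2:14, $r3:15, $r4:1, $r5:65532, $r6:5}
[8] ori   $r4, $r0, 13  →  {$r0:0, $r1:1, $r2:14, $r3:15, $r4:13, $r5:65532, $r6:5}
[9] slti  $r2, $r6, 9  →  {$r0:0, $r1:1, $r2:1, $r3:15, $r4:13, $r5:65532, $r6:5}

65532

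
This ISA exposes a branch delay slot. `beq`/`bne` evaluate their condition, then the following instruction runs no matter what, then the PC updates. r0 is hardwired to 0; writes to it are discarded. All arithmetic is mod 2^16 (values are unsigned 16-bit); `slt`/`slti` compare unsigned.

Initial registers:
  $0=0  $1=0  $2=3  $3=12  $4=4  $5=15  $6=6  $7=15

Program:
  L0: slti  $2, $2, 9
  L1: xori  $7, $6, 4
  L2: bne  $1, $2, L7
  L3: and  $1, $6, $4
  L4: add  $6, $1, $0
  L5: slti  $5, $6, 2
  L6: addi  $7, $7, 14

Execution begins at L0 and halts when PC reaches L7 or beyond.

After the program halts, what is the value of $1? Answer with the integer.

4

PC=0  slti  $2, $2, 9        | $0=0 $1=0 $2=1 $3=12 $4=4 $5=15 $6=6 $7=15
PC=1  xori  $7, $6, 4        | $0=0 $1=0 $2=1 $3=12 $4=4 $5=15 $6=6 $7=2
PC=2  bne  $1, $2, L7        | $0=0 $1=0 $2=1 $3=12 $4=4 $5=15 $6=6 $7=2  [TAKEN]
PC=3  and  $1, $6, $4        | $0=0 $1=4 $2=1 $3=12 $4=4 $5=15 $6=6 $7=2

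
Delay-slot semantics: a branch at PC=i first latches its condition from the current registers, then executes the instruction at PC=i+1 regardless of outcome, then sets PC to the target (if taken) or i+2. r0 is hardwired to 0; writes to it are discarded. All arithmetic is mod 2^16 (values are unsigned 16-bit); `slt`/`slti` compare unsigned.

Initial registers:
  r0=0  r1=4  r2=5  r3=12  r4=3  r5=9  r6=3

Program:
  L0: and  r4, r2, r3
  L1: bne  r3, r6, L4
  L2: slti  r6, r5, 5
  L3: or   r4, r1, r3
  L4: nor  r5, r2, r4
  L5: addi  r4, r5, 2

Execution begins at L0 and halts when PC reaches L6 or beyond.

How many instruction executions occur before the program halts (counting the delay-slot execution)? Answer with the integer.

PC=0  and  r4, r2, r3        | r0=0 r1=4 r2=5 r3=12 r4=4 r5=9 r6=3
PC=1  bne  r3, r6, L4        | r0=0 r1=4 r2=5 r3=12 r4=4 r5=9 r6=3  [TAKEN]
PC=2  slti  r6, r5, 5        | r0=0 r1=4 r2=5 r3=12 r4=4 r5=9 r6=0
PC=4  nor  r5, r2, r4        | r0=0 r1=4 r2=5 r3=12 r4=4 r5=65530 r6=0
PC=5  addi  r4, r5, 2        | r0=0 r1=4 r2=5 r3=12 r4=65532 r5=65530 r6=0

5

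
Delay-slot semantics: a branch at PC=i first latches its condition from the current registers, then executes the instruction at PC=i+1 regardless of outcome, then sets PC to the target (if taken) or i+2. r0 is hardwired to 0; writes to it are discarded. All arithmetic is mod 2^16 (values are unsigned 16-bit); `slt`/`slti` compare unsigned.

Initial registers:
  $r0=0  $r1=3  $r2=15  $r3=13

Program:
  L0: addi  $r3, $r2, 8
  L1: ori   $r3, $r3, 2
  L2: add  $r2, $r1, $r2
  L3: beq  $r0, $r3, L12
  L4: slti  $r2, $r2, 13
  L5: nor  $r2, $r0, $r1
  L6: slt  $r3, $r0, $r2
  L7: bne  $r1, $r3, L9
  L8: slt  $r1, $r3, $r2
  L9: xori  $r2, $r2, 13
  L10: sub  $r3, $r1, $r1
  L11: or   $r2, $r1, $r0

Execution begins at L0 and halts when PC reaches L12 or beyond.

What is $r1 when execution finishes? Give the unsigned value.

[0] addi  $r3, $r2, 8  →  {$r0:0, $r1:3, $r2:15, $r3:23}
[1] ori   $r3, $r3, 2  →  {$r0:0, $r1:3, $r2:15, $r3:23}
[2] add  $r2, $r1, $r2  →  {$r0:0, $r1:3, $r2:18, $r3:23}
[3] beq  $r0, $r3, L12  →  {$r0:0, $r1:3, $r2:18, $r3:23}  ⟨branch fallthrough⟩
[4] slti  $r2, $r2, 13  →  {$r0:0, $r1:3, $r2:0, $r3:23}
[5] nor  $r2, $r0, $r1  →  {$r0:0, $r1:3, $r2:65532, $r3:23}
[6] slt  $r3, $r0, $r2  →  {$r0:0, $r1:3, $r2:65532, $r3:1}
[7] bne  $r1, $r3, L9  →  {$r0:0, $r1:3, $r2:65532, $r3:1}  ⟨branch taken⟩
[8] slt  $r1, $r3, $r2  →  {$r0:0, $r1:1, $r2:65532, $r3:1}
[9] xori  $r2, $r2, 13  →  {$r0:0, $r1:1, $r2:65521, $r3:1}
[10] sub  $r3, $r1, $r1  →  {$r0:0, $r1:1, $r2:65521, $r3:0}
[11] or   $r2, $r1, $r0  →  {$r0:0, $r1:1, $r2:1, $r3:0}

1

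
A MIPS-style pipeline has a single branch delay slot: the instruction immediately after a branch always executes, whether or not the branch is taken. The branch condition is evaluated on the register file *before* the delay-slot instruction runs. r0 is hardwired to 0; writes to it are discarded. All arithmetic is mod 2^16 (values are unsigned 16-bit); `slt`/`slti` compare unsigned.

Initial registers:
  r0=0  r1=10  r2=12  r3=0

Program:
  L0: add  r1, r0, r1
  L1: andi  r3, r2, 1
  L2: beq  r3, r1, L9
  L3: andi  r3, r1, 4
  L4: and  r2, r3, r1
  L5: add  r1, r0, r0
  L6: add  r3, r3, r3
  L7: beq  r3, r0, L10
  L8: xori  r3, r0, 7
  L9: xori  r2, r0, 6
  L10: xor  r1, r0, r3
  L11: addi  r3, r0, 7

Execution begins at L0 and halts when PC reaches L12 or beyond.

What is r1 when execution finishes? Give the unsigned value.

[0] add  r1, r0, r1  →  {r0:0, r1:10, r2:12, r3:0}
[1] andi  r3, r2, 1  →  {r0:0, r1:10, r2:12, r3:0}
[2] beq  r3, r1, L9  →  {r0:0, r1:10, r2:12, r3:0}  ⟨branch fallthrough⟩
[3] andi  r3, r1, 4  →  {r0:0, r1:10, r2:12, r3:0}
[4] and  r2, r3, r1  →  {r0:0, r1:10, r2:0, r3:0}
[5] add  r1, r0, r0  →  {r0:0, r1:0, r2:0, r3:0}
[6] add  r3, r3, r3  →  {r0:0, r1:0, r2:0, r3:0}
[7] beq  r3, r0, L10  →  {r0:0, r1:0, r2:0, r3:0}  ⟨branch taken⟩
[8] xori  r3, r0, 7  →  {r0:0, r1:0, r2:0, r3:7}
[10] xor  r1, r0, r3  →  {r0:0, r1:7, r2:0, r3:7}
[11] addi  r3, r0, 7  →  {r0:0, r1:7, r2:0, r3:7}

7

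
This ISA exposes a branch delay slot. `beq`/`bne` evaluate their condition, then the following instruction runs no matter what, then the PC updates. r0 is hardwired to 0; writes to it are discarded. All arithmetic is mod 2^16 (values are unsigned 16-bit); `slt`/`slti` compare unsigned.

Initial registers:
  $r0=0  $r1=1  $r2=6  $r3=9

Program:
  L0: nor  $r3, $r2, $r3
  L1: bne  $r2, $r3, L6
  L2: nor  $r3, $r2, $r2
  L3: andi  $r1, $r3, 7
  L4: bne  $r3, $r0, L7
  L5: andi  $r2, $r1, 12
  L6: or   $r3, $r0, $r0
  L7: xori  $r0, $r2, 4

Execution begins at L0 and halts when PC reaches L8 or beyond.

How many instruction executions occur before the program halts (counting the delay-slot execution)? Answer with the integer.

#0 nor  $r3, $r2, $r3 ; 0/1/6/65520
#1 bne  $r2, $r3, L6 ; 0/1/6/65520 ; →target
#2 nor  $r3, $r2, $r2 ; 0/1/6/65529
#6 or   $r3, $r0, $r0 ; 0/1/6/0
#7 xori  $r0, $r2, 4 ; 0/1/6/0

5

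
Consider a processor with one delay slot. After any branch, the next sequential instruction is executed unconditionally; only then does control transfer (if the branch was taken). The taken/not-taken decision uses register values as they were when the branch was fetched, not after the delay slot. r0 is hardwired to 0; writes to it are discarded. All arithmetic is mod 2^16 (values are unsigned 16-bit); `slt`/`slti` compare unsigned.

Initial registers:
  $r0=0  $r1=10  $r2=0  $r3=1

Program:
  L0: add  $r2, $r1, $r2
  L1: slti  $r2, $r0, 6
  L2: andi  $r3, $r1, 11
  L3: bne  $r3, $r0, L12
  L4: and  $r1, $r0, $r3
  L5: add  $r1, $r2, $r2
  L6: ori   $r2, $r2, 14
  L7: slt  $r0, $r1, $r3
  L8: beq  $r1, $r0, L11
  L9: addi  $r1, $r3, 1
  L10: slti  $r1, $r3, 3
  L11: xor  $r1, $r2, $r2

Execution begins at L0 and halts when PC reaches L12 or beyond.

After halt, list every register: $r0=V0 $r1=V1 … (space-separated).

$r0=0 $r1=0 $r2=1 $r3=10

#0 add  $r2, $r1, $r2 ; 0/10/10/1
#1 slti  $r2, $r0, 6 ; 0/10/1/1
#2 andi  $r3, $r1, 11 ; 0/10/1/10
#3 bne  $r3, $r0, L12 ; 0/10/1/10 ; →target
#4 and  $r1, $r0, $r3 ; 0/0/1/10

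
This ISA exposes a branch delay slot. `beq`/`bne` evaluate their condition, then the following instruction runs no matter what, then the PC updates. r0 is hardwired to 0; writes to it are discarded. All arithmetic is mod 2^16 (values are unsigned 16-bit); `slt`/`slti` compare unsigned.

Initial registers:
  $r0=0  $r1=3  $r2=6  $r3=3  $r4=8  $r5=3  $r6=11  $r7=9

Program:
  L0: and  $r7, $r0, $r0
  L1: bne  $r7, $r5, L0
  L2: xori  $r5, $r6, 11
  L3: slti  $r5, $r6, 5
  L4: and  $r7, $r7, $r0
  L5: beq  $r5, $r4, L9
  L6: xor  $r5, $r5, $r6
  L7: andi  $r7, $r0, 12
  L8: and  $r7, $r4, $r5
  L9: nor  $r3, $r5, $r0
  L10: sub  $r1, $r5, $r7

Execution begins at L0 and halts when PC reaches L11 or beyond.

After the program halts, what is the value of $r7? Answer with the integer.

[0] and  $r7, $r0, $r0  →  {$r0:0, $r1:3, $r2:6, $r3:3, $r4:8, $r5:3, $r6:11, $r7:0}
[1] bne  $r7, $r5, L0  →  {$r0:0, $r1:3, $r2:6, $r3:3, $r4:8, $r5:3, $r6:11, $r7:0}  ⟨branch taken⟩
[2] xori  $r5, $r6, 11  →  {$r0:0, $r1:3, $r2:6, $r3:3, $r4:8, $r5:0, $r6:11, $r7:0}
[0] and  $r7, $r0, $r0  →  {$r0:0, $r1:3, $r2:6, $r3:3, $r4:8, $r5:0, $r6:11, $r7:0}
[1] bne  $r7, $r5, L0  →  {$r0:0, $r1:3, $r2:6, $r3:3, $r4:8, $r5:0, $r6:11, $r7:0}  ⟨branch fallthrough⟩
[2] xori  $r5, $r6, 11  →  {$r0:0, $r1:3, $r2:6, $r3:3, $r4:8, $r5:0, $r6:11, $r7:0}
[3] slti  $r5, $r6, 5  →  {$r0:0, $r1:3, $r2:6, $r3:3, $r4:8, $r5:0, $r6:11, $r7:0}
[4] and  $r7, $r7, $r0  →  {$r0:0, $r1:3, $r2:6, $r3:3, $r4:8, $r5:0, $r6:11, $r7:0}
[5] beq  $r5, $r4, L9  →  {$r0:0, $r1:3, $r2:6, $r3:3, $r4:8, $r5:0, $r6:11, $r7:0}  ⟨branch fallthrough⟩
[6] xor  $r5, $r5, $r6  →  {$r0:0, $r1:3, $r2:6, $r3:3, $r4:8, $r5:11, $r6:11, $r7:0}
[7] andi  $r7, $r0, 12  →  {$r0:0, $r1:3, $r2:6, $r3:3, $r4:8, $r5:11, $r6:11, $r7:0}
[8] and  $r7, $r4, $r5  →  {$r0:0, $r1:3, $r2:6, $r3:3, $r4:8, $r5:11, $r6:11, $r7:8}
[9] nor  $r3, $r5, $r0  →  {$r0:0, $r1:3, $r2:6, $r3:65524, $r4:8, $r5:11, $r6:11, $r7:8}
[10] sub  $r1, $r5, $r7  →  {$r0:0, $r1:3, $r2:6, $r3:65524, $r4:8, $r5:11, $r6:11, $r7:8}

8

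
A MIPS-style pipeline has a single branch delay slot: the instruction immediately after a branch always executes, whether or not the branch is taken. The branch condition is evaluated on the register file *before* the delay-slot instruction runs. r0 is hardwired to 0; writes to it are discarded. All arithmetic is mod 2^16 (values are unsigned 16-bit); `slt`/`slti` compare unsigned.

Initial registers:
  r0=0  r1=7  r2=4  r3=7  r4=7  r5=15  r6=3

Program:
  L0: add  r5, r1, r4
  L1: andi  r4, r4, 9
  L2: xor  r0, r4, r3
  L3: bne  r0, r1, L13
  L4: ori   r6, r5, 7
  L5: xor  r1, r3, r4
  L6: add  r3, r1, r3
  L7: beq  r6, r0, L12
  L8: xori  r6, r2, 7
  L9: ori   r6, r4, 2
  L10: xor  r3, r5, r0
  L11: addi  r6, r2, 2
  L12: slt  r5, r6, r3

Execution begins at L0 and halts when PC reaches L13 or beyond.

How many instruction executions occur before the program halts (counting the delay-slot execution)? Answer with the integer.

5

  step pc=0: add  r5, r1, r4  regs=(0,7,4,7,7,14,3)
  step pc=1: andi  r4, r4, 9  regs=(0,7,4,7,1,14,3)
  step pc=2: xor  r0, r4, r3  regs=(0,7,4,7,1,14,3)
  step pc=3: bne  r0, r1, L13  cond=T  regs=(0,7,4,7,1,14,3)
  step pc=4: ori   r6, r5, 7  regs=(0,7,4,7,1,14,15)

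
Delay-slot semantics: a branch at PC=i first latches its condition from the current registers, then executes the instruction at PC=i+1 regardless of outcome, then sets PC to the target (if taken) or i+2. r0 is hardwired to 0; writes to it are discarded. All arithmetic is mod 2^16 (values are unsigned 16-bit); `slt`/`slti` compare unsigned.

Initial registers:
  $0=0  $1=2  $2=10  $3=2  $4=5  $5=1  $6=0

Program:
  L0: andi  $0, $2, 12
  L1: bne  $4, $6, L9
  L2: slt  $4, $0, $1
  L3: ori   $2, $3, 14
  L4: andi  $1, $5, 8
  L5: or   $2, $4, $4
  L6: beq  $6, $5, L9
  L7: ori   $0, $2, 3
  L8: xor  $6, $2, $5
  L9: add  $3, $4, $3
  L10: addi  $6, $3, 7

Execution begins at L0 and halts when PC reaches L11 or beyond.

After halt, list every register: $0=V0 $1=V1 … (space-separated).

[0] andi  $0, $2, 12  →  {$0:0, $1:2, $2:10, $3:2, $4:5, $5:1, $6:0}
[1] bne  $4, $6, L9  →  {$0:0, $1:2, $2:10, $3:2, $4:5, $5:1, $6:0}  ⟨branch taken⟩
[2] slt  $4, $0, $1  →  {$0:0, $1:2, $2:10, $3:2, $4:1, $5:1, $6:0}
[9] add  $3, $4, $3  →  {$0:0, $1:2, $2:10, $3:3, $4:1, $5:1, $6:0}
[10] addi  $6, $3, 7  →  {$0:0, $1:2, $2:10, $3:3, $4:1, $5:1, $6:10}

$0=0 $1=2 $2=10 $3=3 $4=1 $5=1 $6=10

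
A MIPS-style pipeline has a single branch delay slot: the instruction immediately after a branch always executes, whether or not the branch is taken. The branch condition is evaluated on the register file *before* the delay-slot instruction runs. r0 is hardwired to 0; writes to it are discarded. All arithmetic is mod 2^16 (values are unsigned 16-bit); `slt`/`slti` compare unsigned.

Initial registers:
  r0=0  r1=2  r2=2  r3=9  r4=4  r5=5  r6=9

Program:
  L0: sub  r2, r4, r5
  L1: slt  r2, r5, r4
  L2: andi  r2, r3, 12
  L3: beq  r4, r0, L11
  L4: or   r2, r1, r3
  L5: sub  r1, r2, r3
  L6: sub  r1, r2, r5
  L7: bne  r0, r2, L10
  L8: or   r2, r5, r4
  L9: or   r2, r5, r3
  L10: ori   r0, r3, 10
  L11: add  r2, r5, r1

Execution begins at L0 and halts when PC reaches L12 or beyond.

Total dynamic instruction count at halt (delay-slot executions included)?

11

[0] sub  r2, r4, r5  →  {r0:0, r1:2, r2:65535, r3:9, r4:4, r5:5, r6:9}
[1] slt  r2, r5, r4  →  {r0:0, r1:2, r2:0, r3:9, r4:4, r5:5, r6:9}
[2] andi  r2, r3, 12  →  {r0:0, r1:2, r2:8, r3:9, r4:4, r5:5, r6:9}
[3] beq  r4, r0, L11  →  {r0:0, r1:2, r2:8, r3:9, r4:4, r5:5, r6:9}  ⟨branch fallthrough⟩
[4] or   r2, r1, r3  →  {r0:0, r1:2, r2:11, r3:9, r4:4, r5:5, r6:9}
[5] sub  r1, r2, r3  →  {r0:0, r1:2, r2:11, r3:9, r4:4, r5:5, r6:9}
[6] sub  r1, r2, r5  →  {r0:0, r1:6, r2:11, r3:9, r4:4, r5:5, r6:9}
[7] bne  r0, r2, L10  →  {r0:0, r1:6, r2:11, r3:9, r4:4, r5:5, r6:9}  ⟨branch taken⟩
[8] or   r2, r5, r4  →  {r0:0, r1:6, r2:5, r3:9, r4:4, r5:5, r6:9}
[10] ori   r0, r3, 10  →  {r0:0, r1:6, r2:5, r3:9, r4:4, r5:5, r6:9}
[11] add  r2, r5, r1  →  {r0:0, r1:6, r2:11, r3:9, r4:4, r5:5, r6:9}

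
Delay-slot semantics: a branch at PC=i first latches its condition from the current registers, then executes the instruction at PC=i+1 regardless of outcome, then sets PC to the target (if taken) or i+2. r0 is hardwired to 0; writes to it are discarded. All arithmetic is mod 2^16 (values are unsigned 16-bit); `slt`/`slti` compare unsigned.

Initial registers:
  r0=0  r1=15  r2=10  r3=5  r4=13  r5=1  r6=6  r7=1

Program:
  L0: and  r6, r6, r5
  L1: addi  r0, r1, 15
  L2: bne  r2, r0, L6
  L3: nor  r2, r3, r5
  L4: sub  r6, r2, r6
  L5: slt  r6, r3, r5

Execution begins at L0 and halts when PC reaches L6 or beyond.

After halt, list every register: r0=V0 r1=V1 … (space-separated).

[0] and  r6, r6, r5  →  {r0:0, r1:15, r2:10, r3:5, r4:13, r5:1, r6:0, r7:1}
[1] addi  r0, r1, 15  →  {r0:0, r1:15, r2:10, r3:5, r4:13, r5:1, r6:0, r7:1}
[2] bne  r2, r0, L6  →  {r0:0, r1:15, r2:10, r3:5, r4:13, r5:1, r6:0, r7:1}  ⟨branch taken⟩
[3] nor  r2, r3, r5  →  {r0:0, r1:15, r2:65530, r3:5, r4:13, r5:1, r6:0, r7:1}

r0=0 r1=15 r2=65530 r3=5 r4=13 r5=1 r6=0 r7=1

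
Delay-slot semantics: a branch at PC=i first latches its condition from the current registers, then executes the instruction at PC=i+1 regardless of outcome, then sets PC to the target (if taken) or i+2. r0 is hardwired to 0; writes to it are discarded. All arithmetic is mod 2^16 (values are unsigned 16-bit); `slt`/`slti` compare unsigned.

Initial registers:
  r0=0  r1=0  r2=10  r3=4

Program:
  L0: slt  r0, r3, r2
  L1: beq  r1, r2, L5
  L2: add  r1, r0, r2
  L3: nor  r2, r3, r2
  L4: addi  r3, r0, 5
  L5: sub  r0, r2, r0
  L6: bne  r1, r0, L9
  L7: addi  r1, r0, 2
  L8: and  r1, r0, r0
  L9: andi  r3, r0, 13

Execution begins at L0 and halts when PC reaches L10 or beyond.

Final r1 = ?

2

#0 slt  r0, r3, r2 ; 0/0/10/4
#1 beq  r1, r2, L5 ; 0/0/10/4 ; →fallthru
#2 add  r1, r0, r2 ; 0/10/10/4
#3 nor  r2, r3, r2 ; 0/10/65521/4
#4 addi  r3, r0, 5 ; 0/10/65521/5
#5 sub  r0, r2, r0 ; 0/10/65521/5
#6 bne  r1, r0, L9 ; 0/10/65521/5 ; →target
#7 addi  r1, r0, 2 ; 0/2/65521/5
#9 andi  r3, r0, 13 ; 0/2/65521/0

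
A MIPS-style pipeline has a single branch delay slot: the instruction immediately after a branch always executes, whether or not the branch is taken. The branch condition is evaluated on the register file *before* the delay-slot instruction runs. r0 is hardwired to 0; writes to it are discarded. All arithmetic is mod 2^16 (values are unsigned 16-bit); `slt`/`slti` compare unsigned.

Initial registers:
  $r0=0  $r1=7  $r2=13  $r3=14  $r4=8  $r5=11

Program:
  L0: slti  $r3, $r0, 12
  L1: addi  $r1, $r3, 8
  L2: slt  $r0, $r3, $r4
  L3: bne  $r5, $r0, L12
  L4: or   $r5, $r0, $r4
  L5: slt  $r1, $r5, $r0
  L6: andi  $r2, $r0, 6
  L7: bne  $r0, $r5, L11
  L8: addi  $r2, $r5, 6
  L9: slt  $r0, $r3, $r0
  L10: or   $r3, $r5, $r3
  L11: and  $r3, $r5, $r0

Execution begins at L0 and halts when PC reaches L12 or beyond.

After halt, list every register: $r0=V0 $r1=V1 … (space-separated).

$r0=0 $r1=9 $r2=13 $r3=1 $r4=8 $r5=8

[0] slti  $r3, $r0, 12  →  {$r0:0, $r1:7, $r2:13, $r3:1, $r4:8, $r5:11}
[1] addi  $r1, $r3, 8  →  {$r0:0, $r1:9, $r2:13, $r3:1, $r4:8, $r5:11}
[2] slt  $r0, $r3, $r4  →  {$r0:0, $r1:9, $r2:13, $r3:1, $r4:8, $r5:11}
[3] bne  $r5, $r0, L12  →  {$r0:0, $r1:9, $r2:13, $r3:1, $r4:8, $r5:11}  ⟨branch taken⟩
[4] or   $r5, $r0, $r4  →  {$r0:0, $r1:9, $r2:13, $r3:1, $r4:8, $r5:8}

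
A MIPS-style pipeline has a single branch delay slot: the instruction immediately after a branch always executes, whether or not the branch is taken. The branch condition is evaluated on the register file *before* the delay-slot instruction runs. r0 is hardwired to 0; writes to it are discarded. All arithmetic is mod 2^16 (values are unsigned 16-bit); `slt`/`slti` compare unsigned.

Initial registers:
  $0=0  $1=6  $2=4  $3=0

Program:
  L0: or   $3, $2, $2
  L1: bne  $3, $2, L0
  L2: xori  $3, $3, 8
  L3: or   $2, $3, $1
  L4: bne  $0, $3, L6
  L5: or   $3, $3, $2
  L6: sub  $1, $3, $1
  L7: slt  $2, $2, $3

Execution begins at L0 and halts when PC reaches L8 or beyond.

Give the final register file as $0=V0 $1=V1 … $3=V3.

$0=0 $1=8 $2=0 $3=14

  step pc=0: or   $3, $2, $2  regs=(0,6,4,4)
  step pc=1: bne  $3, $2, L0  cond=F  regs=(0,6,4,4)
  step pc=2: xori  $3, $3, 8  regs=(0,6,4,12)
  step pc=3: or   $2, $3, $1  regs=(0,6,14,12)
  step pc=4: bne  $0, $3, L6  cond=T  regs=(0,6,14,12)
  step pc=5: or   $3, $3, $2  regs=(0,6,14,14)
  step pc=6: sub  $1, $3, $1  regs=(0,8,14,14)
  step pc=7: slt  $2, $2, $3  regs=(0,8,0,14)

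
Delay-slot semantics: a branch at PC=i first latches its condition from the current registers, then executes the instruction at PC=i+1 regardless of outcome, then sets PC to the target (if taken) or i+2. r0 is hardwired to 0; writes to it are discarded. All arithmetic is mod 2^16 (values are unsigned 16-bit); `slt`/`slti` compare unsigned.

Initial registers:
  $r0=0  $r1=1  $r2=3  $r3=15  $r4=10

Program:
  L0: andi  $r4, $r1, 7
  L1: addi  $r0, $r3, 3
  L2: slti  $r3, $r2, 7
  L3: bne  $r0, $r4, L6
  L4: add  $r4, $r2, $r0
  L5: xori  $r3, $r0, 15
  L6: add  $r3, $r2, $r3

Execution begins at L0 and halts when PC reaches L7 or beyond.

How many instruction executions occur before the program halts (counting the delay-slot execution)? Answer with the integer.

6

#0 andi  $r4, $r1, 7 ; 0/1/3/15/1
#1 addi  $r0, $r3, 3 ; 0/1/3/15/1
#2 slti  $r3, $r2, 7 ; 0/1/3/1/1
#3 bne  $r0, $r4, L6 ; 0/1/3/1/1 ; →target
#4 add  $r4, $r2, $r0 ; 0/1/3/1/3
#6 add  $r3, $r2, $r3 ; 0/1/3/4/3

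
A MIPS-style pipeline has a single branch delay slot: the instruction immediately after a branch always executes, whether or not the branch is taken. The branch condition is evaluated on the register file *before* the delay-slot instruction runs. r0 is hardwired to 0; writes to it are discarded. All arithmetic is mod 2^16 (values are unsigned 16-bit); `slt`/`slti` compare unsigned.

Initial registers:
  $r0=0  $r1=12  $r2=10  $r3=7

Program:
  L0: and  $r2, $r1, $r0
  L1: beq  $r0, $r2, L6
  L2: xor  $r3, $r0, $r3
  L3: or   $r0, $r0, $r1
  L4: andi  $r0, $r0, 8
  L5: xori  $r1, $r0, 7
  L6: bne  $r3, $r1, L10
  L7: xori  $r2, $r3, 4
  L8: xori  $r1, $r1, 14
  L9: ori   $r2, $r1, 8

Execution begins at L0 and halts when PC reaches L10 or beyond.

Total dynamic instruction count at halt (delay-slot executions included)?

[0] and  $r2, $r1, $r0  →  {$r0:0, $r1:12, $r2:0, $r3:7}
[1] beq  $r0, $r2, L6  →  {$r0:0, $r1:12, $r2:0, $r3:7}  ⟨branch taken⟩
[2] xor  $r3, $r0, $r3  →  {$r0:0, $r1:12, $r2:0, $r3:7}
[6] bne  $r3, $r1, L10  →  {$r0:0, $r1:12, $r2:0, $r3:7}  ⟨branch taken⟩
[7] xori  $r2, $r3, 4  →  {$r0:0, $r1:12, $r2:3, $r3:7}

5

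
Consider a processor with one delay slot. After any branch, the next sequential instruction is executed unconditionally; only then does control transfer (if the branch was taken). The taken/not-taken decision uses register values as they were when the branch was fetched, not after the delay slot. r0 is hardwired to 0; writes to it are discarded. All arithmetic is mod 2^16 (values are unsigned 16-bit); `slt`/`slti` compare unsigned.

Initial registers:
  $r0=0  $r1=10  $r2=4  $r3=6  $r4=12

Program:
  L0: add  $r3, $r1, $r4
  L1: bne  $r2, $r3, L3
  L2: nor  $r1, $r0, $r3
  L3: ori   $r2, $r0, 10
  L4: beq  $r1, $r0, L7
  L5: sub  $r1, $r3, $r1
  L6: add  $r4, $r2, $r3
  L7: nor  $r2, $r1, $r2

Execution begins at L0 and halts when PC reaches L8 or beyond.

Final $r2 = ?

65488

  step pc=0: add  $r3, $r1, $r4  regs=(0,10,4,22,12)
  step pc=1: bne  $r2, $r3, L3  cond=T  regs=(0,10,4,22,12)
  step pc=2: nor  $r1, $r0, $r3  regs=(0,65513,4,22,12)
  step pc=3: ori   $r2, $r0, 10  regs=(0,65513,10,22,12)
  step pc=4: beq  $r1, $r0, L7  cond=F  regs=(0,65513,10,22,12)
  step pc=5: sub  $r1, $r3, $r1  regs=(0,45,10,22,12)
  step pc=6: add  $r4, $r2, $r3  regs=(0,45,10,22,32)
  step pc=7: nor  $r2, $r1, $r2  regs=(0,45,65488,22,32)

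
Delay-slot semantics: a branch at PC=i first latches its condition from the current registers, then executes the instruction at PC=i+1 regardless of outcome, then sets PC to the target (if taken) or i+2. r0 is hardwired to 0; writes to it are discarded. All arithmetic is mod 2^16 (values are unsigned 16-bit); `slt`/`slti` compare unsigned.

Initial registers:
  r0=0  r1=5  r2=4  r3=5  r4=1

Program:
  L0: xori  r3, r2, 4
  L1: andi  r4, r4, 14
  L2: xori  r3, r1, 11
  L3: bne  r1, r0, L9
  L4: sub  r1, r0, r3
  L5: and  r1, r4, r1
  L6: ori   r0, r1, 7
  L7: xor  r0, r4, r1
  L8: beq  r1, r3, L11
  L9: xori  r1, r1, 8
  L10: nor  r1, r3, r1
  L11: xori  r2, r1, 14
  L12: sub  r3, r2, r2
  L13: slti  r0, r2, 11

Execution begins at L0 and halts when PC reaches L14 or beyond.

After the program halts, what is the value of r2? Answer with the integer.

15

#0 xori  r3, r2, 4 ; 0/5/4/0/1
#1 andi  r4, r4, 14 ; 0/5/4/0/0
#2 xori  r3, r1, 11 ; 0/5/4/14/0
#3 bne  r1, r0, L9 ; 0/5/4/14/0 ; →target
#4 sub  r1, r0, r3 ; 0/65522/4/14/0
#9 xori  r1, r1, 8 ; 0/65530/4/14/0
#10 nor  r1, r3, r1 ; 0/1/4/14/0
#11 xori  r2, r1, 14 ; 0/1/15/14/0
#12 sub  r3, r2, r2 ; 0/1/15/0/0
#13 slti  r0, r2, 11 ; 0/1/15/0/0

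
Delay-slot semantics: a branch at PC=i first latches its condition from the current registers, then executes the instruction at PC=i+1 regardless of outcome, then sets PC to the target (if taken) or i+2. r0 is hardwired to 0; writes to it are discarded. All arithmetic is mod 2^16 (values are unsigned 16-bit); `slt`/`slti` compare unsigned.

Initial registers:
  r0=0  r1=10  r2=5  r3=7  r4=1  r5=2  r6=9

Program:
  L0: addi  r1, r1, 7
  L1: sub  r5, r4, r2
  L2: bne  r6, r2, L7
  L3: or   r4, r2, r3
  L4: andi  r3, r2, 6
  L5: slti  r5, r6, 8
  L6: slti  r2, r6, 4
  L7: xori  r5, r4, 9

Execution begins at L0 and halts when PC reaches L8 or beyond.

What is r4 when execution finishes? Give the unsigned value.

#0 addi  r1, r1, 7 ; 0/17/5/7/1/2/9
#1 sub  r5, r4, r2 ; 0/17/5/7/1/65532/9
#2 bne  r6, r2, L7 ; 0/17/5/7/1/65532/9 ; →target
#3 or   r4, r2, r3 ; 0/17/5/7/7/65532/9
#7 xori  r5, r4, 9 ; 0/17/5/7/7/14/9

7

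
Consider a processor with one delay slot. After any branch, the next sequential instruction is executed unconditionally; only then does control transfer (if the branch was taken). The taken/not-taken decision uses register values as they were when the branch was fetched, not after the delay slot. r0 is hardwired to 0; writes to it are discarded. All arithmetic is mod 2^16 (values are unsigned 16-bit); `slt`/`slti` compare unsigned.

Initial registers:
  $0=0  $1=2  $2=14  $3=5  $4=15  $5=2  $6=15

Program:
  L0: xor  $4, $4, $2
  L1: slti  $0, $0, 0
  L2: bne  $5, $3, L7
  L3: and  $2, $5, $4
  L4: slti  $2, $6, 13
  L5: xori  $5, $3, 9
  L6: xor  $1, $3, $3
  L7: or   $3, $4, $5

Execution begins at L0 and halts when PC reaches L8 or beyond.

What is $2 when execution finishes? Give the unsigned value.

0

  step pc=0: xor  $4, $4, $2  regs=(0,2,14,5,1,2,15)
  step pc=1: slti  $0, $0, 0  regs=(0,2,14,5,1,2,15)
  step pc=2: bne  $5, $3, L7  cond=T  regs=(0,2,14,5,1,2,15)
  step pc=3: and  $2, $5, $4  regs=(0,2,0,5,1,2,15)
  step pc=7: or   $3, $4, $5  regs=(0,2,0,3,1,2,15)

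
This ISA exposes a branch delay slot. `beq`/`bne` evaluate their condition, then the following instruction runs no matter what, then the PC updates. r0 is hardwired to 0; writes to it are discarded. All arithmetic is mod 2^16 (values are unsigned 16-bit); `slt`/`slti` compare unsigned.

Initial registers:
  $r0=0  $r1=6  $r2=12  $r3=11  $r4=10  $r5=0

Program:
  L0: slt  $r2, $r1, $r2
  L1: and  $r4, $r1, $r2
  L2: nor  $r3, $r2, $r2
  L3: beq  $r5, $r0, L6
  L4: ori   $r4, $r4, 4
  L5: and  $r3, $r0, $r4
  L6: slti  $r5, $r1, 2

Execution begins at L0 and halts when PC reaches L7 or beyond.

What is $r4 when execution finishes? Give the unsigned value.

4

PC=0  slt  $r2, $r1, $r2     | $r0=0 $r1=6 $r2=1 $r3=11 $r4=10 $r5=0
PC=1  and  $r4, $r1, $r2     | $r0=0 $r1=6 $r2=1 $r3=11 $r4=0 $r5=0
PC=2  nor  $r3, $r2, $r2     | $r0=0 $r1=6 $r2=1 $r3=65534 $r4=0 $r5=0
PC=3  beq  $r5, $r0, L6      | $r0=0 $r1=6 $r2=1 $r3=65534 $r4=0 $r5=0  [TAKEN]
PC=4  ori   $r4, $r4, 4      | $r0=0 $r1=6 $r2=1 $r3=65534 $r4=4 $r5=0
PC=6  slti  $r5, $r1, 2      | $r0=0 $r1=6 $r2=1 $r3=65534 $r4=4 $r5=0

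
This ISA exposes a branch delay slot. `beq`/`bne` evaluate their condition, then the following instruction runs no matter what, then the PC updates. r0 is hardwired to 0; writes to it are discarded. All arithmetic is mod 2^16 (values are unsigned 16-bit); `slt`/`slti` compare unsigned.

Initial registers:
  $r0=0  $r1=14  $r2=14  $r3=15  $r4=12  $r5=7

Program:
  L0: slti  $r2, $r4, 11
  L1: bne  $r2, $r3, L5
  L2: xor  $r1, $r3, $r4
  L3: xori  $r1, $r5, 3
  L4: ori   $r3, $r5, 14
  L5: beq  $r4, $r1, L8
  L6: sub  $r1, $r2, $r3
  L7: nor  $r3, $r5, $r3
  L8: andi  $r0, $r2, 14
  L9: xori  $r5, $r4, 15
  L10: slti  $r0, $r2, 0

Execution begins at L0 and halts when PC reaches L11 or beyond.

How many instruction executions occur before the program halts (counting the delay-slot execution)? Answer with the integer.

9

[0] slti  $r2, $r4, 11  →  {$r0:0, $r1:14, $r2:0, $r3:15, $r4:12, $r5:7}
[1] bne  $r2, $r3, L5  →  {$r0:0, $r1:14, $r2:0, $r3:15, $r4:12, $r5:7}  ⟨branch taken⟩
[2] xor  $r1, $r3, $r4  →  {$r0:0, $r1:3, $r2:0, $r3:15, $r4:12, $r5:7}
[5] beq  $r4, $r1, L8  →  {$r0:0, $r1:3, $r2:0, $r3:15, $r4:12, $r5:7}  ⟨branch fallthrough⟩
[6] sub  $r1, $r2, $r3  →  {$r0:0, $r1:65521, $r2:0, $r3:15, $r4:12, $r5:7}
[7] nor  $r3, $r5, $r3  →  {$r0:0, $r1:65521, $r2:0, $r3:65520, $r4:12, $r5:7}
[8] andi  $r0, $r2, 14  →  {$r0:0, $r1:65521, $r2:0, $r3:65520, $r4:12, $r5:7}
[9] xori  $r5, $r4, 15  →  {$r0:0, $r1:65521, $r2:0, $r3:65520, $r4:12, $r5:3}
[10] slti  $r0, $r2, 0  →  {$r0:0, $r1:65521, $r2:0, $r3:65520, $r4:12, $r5:3}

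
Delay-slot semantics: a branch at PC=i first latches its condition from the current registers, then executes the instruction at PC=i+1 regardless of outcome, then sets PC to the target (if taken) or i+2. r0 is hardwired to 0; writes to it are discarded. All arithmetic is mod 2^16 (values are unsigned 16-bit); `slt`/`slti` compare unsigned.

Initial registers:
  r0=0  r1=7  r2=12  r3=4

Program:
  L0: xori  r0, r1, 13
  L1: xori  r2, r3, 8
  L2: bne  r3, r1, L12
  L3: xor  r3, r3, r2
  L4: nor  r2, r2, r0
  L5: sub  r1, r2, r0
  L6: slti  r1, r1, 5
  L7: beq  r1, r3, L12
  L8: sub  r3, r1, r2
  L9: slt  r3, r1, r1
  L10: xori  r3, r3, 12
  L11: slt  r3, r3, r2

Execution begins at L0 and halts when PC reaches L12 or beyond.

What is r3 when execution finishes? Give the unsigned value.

8

  step pc=0: xori  r0, r1, 13  regs=(0,7,12,4)
  step pc=1: xori  r2, r3, 8  regs=(0,7,12,4)
  step pc=2: bne  r3, r1, L12  cond=T  regs=(0,7,12,4)
  step pc=3: xor  r3, r3, r2  regs=(0,7,12,8)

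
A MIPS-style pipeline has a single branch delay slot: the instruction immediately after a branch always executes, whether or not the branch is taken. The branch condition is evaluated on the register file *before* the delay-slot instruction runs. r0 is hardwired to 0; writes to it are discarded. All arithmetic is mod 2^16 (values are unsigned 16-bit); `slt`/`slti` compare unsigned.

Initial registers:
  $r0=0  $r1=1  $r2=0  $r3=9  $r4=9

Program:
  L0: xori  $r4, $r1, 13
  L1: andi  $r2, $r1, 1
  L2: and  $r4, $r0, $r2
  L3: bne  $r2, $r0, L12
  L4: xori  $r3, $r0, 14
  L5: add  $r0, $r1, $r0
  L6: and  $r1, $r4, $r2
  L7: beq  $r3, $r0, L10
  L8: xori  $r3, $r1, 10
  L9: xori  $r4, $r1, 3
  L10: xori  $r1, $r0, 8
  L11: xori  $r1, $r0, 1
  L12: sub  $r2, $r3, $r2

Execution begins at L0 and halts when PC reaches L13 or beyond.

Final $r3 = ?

#0 xori  $r4, $r1, 13 ; 0/1/0/9/12
#1 andi  $r2, $r1, 1 ; 0/1/1/9/12
#2 and  $r4, $r0, $r2 ; 0/1/1/9/0
#3 bne  $r2, $r0, L12 ; 0/1/1/9/0 ; →target
#4 xori  $r3, $r0, 14 ; 0/1/1/14/0
#12 sub  $r2, $r3, $r2 ; 0/1/13/14/0

14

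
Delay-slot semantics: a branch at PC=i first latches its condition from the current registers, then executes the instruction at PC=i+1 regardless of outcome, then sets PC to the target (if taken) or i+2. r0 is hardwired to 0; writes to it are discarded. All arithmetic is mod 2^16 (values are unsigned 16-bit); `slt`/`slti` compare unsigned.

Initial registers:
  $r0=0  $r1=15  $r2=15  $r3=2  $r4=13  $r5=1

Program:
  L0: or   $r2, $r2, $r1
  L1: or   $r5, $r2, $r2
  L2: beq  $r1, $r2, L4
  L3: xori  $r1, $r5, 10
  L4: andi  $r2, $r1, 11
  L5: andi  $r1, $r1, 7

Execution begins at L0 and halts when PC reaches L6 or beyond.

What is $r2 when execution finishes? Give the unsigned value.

PC=0  or   $r2, $r2, $r1     | $r0=0 $r1=15 $r2=15 $r3=2 $r4=13 $r5=1
PC=1  or   $r5, $r2, $r2     | $r0=0 $r1=15 $r2=15 $r3=2 $r4=13 $r5=15
PC=2  beq  $r1, $r2, L4      | $r0=0 $r1=15 $r2=15 $r3=2 $r4=13 $r5=15  [TAKEN]
PC=3  xori  $r1, $r5, 10     | $r0=0 $r1=5 $r2=15 $r3=2 $r4=13 $r5=15
PC=4  andi  $r2, $r1, 11     | $r0=0 $r1=5 $r2=1 $r3=2 $r4=13 $r5=15
PC=5  andi  $r1, $r1, 7      | $r0=0 $r1=5 $r2=1 $r3=2 $r4=13 $r5=15

1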